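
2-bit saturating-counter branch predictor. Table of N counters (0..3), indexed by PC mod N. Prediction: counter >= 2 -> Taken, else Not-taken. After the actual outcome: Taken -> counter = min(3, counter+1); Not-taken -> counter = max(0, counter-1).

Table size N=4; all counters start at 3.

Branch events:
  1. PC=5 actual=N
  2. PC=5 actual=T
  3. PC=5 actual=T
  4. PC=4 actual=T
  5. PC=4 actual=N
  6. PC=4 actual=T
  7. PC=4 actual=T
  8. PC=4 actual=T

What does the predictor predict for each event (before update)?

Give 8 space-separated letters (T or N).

Ev 1: PC=5 idx=1 pred=T actual=N -> ctr[1]=2
Ev 2: PC=5 idx=1 pred=T actual=T -> ctr[1]=3
Ev 3: PC=5 idx=1 pred=T actual=T -> ctr[1]=3
Ev 4: PC=4 idx=0 pred=T actual=T -> ctr[0]=3
Ev 5: PC=4 idx=0 pred=T actual=N -> ctr[0]=2
Ev 6: PC=4 idx=0 pred=T actual=T -> ctr[0]=3
Ev 7: PC=4 idx=0 pred=T actual=T -> ctr[0]=3
Ev 8: PC=4 idx=0 pred=T actual=T -> ctr[0]=3

Answer: T T T T T T T T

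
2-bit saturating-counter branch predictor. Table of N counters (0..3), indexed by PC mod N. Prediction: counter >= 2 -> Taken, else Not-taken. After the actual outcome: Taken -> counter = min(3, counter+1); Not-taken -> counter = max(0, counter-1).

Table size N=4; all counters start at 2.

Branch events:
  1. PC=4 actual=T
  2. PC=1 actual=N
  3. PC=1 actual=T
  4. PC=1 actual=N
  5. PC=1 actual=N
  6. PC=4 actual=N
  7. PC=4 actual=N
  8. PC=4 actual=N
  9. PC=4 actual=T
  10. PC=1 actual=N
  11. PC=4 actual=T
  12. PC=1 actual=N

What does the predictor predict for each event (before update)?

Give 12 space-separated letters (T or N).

Answer: T T N T N T T N N N N N

Derivation:
Ev 1: PC=4 idx=0 pred=T actual=T -> ctr[0]=3
Ev 2: PC=1 idx=1 pred=T actual=N -> ctr[1]=1
Ev 3: PC=1 idx=1 pred=N actual=T -> ctr[1]=2
Ev 4: PC=1 idx=1 pred=T actual=N -> ctr[1]=1
Ev 5: PC=1 idx=1 pred=N actual=N -> ctr[1]=0
Ev 6: PC=4 idx=0 pred=T actual=N -> ctr[0]=2
Ev 7: PC=4 idx=0 pred=T actual=N -> ctr[0]=1
Ev 8: PC=4 idx=0 pred=N actual=N -> ctr[0]=0
Ev 9: PC=4 idx=0 pred=N actual=T -> ctr[0]=1
Ev 10: PC=1 idx=1 pred=N actual=N -> ctr[1]=0
Ev 11: PC=4 idx=0 pred=N actual=T -> ctr[0]=2
Ev 12: PC=1 idx=1 pred=N actual=N -> ctr[1]=0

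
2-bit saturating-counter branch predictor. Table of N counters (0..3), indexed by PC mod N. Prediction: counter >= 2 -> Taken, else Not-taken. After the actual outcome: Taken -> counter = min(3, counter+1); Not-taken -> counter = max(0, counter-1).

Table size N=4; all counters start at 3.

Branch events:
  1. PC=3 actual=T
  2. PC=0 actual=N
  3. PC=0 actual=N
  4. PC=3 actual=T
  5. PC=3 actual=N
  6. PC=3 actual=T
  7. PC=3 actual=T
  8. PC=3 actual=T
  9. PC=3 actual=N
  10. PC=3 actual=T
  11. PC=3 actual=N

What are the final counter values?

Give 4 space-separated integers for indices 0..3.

Answer: 1 3 3 2

Derivation:
Ev 1: PC=3 idx=3 pred=T actual=T -> ctr[3]=3
Ev 2: PC=0 idx=0 pred=T actual=N -> ctr[0]=2
Ev 3: PC=0 idx=0 pred=T actual=N -> ctr[0]=1
Ev 4: PC=3 idx=3 pred=T actual=T -> ctr[3]=3
Ev 5: PC=3 idx=3 pred=T actual=N -> ctr[3]=2
Ev 6: PC=3 idx=3 pred=T actual=T -> ctr[3]=3
Ev 7: PC=3 idx=3 pred=T actual=T -> ctr[3]=3
Ev 8: PC=3 idx=3 pred=T actual=T -> ctr[3]=3
Ev 9: PC=3 idx=3 pred=T actual=N -> ctr[3]=2
Ev 10: PC=3 idx=3 pred=T actual=T -> ctr[3]=3
Ev 11: PC=3 idx=3 pred=T actual=N -> ctr[3]=2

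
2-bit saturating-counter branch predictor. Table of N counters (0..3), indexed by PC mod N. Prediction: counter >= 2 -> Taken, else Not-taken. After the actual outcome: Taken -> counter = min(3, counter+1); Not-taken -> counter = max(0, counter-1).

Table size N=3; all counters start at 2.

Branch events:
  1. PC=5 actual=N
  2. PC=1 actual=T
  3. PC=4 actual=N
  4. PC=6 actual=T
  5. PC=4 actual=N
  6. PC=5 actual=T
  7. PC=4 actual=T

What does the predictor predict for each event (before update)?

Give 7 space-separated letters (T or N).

Answer: T T T T T N N

Derivation:
Ev 1: PC=5 idx=2 pred=T actual=N -> ctr[2]=1
Ev 2: PC=1 idx=1 pred=T actual=T -> ctr[1]=3
Ev 3: PC=4 idx=1 pred=T actual=N -> ctr[1]=2
Ev 4: PC=6 idx=0 pred=T actual=T -> ctr[0]=3
Ev 5: PC=4 idx=1 pred=T actual=N -> ctr[1]=1
Ev 6: PC=5 idx=2 pred=N actual=T -> ctr[2]=2
Ev 7: PC=4 idx=1 pred=N actual=T -> ctr[1]=2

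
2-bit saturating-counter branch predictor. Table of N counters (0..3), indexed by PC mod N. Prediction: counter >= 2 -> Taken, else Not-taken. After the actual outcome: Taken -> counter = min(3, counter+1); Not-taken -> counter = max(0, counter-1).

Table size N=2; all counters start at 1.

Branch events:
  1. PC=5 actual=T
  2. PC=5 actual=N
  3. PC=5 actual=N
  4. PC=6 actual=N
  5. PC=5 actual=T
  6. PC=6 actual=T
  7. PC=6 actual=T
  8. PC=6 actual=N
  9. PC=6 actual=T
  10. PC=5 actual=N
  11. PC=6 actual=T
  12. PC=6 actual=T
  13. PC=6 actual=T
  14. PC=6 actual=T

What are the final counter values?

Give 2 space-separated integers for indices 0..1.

Answer: 3 0

Derivation:
Ev 1: PC=5 idx=1 pred=N actual=T -> ctr[1]=2
Ev 2: PC=5 idx=1 pred=T actual=N -> ctr[1]=1
Ev 3: PC=5 idx=1 pred=N actual=N -> ctr[1]=0
Ev 4: PC=6 idx=0 pred=N actual=N -> ctr[0]=0
Ev 5: PC=5 idx=1 pred=N actual=T -> ctr[1]=1
Ev 6: PC=6 idx=0 pred=N actual=T -> ctr[0]=1
Ev 7: PC=6 idx=0 pred=N actual=T -> ctr[0]=2
Ev 8: PC=6 idx=0 pred=T actual=N -> ctr[0]=1
Ev 9: PC=6 idx=0 pred=N actual=T -> ctr[0]=2
Ev 10: PC=5 idx=1 pred=N actual=N -> ctr[1]=0
Ev 11: PC=6 idx=0 pred=T actual=T -> ctr[0]=3
Ev 12: PC=6 idx=0 pred=T actual=T -> ctr[0]=3
Ev 13: PC=6 idx=0 pred=T actual=T -> ctr[0]=3
Ev 14: PC=6 idx=0 pred=T actual=T -> ctr[0]=3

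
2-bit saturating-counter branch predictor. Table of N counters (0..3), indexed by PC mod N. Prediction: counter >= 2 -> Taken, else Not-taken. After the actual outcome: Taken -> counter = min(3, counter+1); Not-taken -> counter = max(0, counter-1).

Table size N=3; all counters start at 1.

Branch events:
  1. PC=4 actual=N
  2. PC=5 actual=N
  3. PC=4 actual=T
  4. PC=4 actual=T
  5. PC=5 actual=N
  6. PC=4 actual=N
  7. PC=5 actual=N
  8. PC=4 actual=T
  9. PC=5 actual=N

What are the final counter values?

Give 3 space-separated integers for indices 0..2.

Answer: 1 2 0

Derivation:
Ev 1: PC=4 idx=1 pred=N actual=N -> ctr[1]=0
Ev 2: PC=5 idx=2 pred=N actual=N -> ctr[2]=0
Ev 3: PC=4 idx=1 pred=N actual=T -> ctr[1]=1
Ev 4: PC=4 idx=1 pred=N actual=T -> ctr[1]=2
Ev 5: PC=5 idx=2 pred=N actual=N -> ctr[2]=0
Ev 6: PC=4 idx=1 pred=T actual=N -> ctr[1]=1
Ev 7: PC=5 idx=2 pred=N actual=N -> ctr[2]=0
Ev 8: PC=4 idx=1 pred=N actual=T -> ctr[1]=2
Ev 9: PC=5 idx=2 pred=N actual=N -> ctr[2]=0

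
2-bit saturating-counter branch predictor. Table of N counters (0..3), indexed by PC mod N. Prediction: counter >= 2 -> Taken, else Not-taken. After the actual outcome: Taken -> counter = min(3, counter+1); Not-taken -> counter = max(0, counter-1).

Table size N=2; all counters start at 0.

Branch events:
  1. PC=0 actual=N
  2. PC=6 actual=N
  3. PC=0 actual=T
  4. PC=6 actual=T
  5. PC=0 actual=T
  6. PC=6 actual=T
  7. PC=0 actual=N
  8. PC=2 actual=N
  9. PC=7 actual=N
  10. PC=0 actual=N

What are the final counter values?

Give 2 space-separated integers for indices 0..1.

Answer: 0 0

Derivation:
Ev 1: PC=0 idx=0 pred=N actual=N -> ctr[0]=0
Ev 2: PC=6 idx=0 pred=N actual=N -> ctr[0]=0
Ev 3: PC=0 idx=0 pred=N actual=T -> ctr[0]=1
Ev 4: PC=6 idx=0 pred=N actual=T -> ctr[0]=2
Ev 5: PC=0 idx=0 pred=T actual=T -> ctr[0]=3
Ev 6: PC=6 idx=0 pred=T actual=T -> ctr[0]=3
Ev 7: PC=0 idx=0 pred=T actual=N -> ctr[0]=2
Ev 8: PC=2 idx=0 pred=T actual=N -> ctr[0]=1
Ev 9: PC=7 idx=1 pred=N actual=N -> ctr[1]=0
Ev 10: PC=0 idx=0 pred=N actual=N -> ctr[0]=0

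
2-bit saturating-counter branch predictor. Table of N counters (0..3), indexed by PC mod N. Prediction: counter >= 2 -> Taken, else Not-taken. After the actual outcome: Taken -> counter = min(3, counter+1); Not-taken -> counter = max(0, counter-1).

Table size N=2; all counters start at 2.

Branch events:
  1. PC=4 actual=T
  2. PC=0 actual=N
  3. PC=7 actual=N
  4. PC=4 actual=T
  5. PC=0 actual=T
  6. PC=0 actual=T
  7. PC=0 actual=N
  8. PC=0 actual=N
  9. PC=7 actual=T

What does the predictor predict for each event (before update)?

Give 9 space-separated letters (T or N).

Answer: T T T T T T T T N

Derivation:
Ev 1: PC=4 idx=0 pred=T actual=T -> ctr[0]=3
Ev 2: PC=0 idx=0 pred=T actual=N -> ctr[0]=2
Ev 3: PC=7 idx=1 pred=T actual=N -> ctr[1]=1
Ev 4: PC=4 idx=0 pred=T actual=T -> ctr[0]=3
Ev 5: PC=0 idx=0 pred=T actual=T -> ctr[0]=3
Ev 6: PC=0 idx=0 pred=T actual=T -> ctr[0]=3
Ev 7: PC=0 idx=0 pred=T actual=N -> ctr[0]=2
Ev 8: PC=0 idx=0 pred=T actual=N -> ctr[0]=1
Ev 9: PC=7 idx=1 pred=N actual=T -> ctr[1]=2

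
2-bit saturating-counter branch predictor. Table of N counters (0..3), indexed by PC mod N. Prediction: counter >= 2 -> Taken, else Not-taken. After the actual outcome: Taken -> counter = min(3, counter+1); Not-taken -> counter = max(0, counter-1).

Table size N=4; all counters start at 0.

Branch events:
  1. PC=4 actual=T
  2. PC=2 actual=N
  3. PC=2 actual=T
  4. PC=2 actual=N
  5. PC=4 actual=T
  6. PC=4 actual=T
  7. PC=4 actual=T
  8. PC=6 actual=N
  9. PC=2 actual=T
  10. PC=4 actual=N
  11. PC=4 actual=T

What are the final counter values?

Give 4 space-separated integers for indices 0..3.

Ev 1: PC=4 idx=0 pred=N actual=T -> ctr[0]=1
Ev 2: PC=2 idx=2 pred=N actual=N -> ctr[2]=0
Ev 3: PC=2 idx=2 pred=N actual=T -> ctr[2]=1
Ev 4: PC=2 idx=2 pred=N actual=N -> ctr[2]=0
Ev 5: PC=4 idx=0 pred=N actual=T -> ctr[0]=2
Ev 6: PC=4 idx=0 pred=T actual=T -> ctr[0]=3
Ev 7: PC=4 idx=0 pred=T actual=T -> ctr[0]=3
Ev 8: PC=6 idx=2 pred=N actual=N -> ctr[2]=0
Ev 9: PC=2 idx=2 pred=N actual=T -> ctr[2]=1
Ev 10: PC=4 idx=0 pred=T actual=N -> ctr[0]=2
Ev 11: PC=4 idx=0 pred=T actual=T -> ctr[0]=3

Answer: 3 0 1 0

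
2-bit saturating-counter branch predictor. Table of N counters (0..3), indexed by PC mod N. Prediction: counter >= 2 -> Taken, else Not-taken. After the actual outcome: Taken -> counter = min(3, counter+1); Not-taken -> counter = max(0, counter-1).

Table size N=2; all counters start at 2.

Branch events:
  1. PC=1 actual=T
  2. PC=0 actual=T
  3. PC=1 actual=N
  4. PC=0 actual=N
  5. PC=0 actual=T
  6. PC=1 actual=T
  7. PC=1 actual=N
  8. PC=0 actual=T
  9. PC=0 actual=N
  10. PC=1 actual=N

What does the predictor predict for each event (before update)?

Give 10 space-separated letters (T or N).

Ev 1: PC=1 idx=1 pred=T actual=T -> ctr[1]=3
Ev 2: PC=0 idx=0 pred=T actual=T -> ctr[0]=3
Ev 3: PC=1 idx=1 pred=T actual=N -> ctr[1]=2
Ev 4: PC=0 idx=0 pred=T actual=N -> ctr[0]=2
Ev 5: PC=0 idx=0 pred=T actual=T -> ctr[0]=3
Ev 6: PC=1 idx=1 pred=T actual=T -> ctr[1]=3
Ev 7: PC=1 idx=1 pred=T actual=N -> ctr[1]=2
Ev 8: PC=0 idx=0 pred=T actual=T -> ctr[0]=3
Ev 9: PC=0 idx=0 pred=T actual=N -> ctr[0]=2
Ev 10: PC=1 idx=1 pred=T actual=N -> ctr[1]=1

Answer: T T T T T T T T T T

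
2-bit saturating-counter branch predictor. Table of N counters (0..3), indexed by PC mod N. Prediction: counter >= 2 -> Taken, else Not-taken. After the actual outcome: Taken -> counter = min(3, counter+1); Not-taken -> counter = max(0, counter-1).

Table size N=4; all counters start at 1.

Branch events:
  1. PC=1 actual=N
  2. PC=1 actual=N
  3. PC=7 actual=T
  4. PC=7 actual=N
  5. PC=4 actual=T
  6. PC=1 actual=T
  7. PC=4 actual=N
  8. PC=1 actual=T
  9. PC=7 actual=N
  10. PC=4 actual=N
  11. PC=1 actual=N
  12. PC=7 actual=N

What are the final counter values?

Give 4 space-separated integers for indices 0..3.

Ev 1: PC=1 idx=1 pred=N actual=N -> ctr[1]=0
Ev 2: PC=1 idx=1 pred=N actual=N -> ctr[1]=0
Ev 3: PC=7 idx=3 pred=N actual=T -> ctr[3]=2
Ev 4: PC=7 idx=3 pred=T actual=N -> ctr[3]=1
Ev 5: PC=4 idx=0 pred=N actual=T -> ctr[0]=2
Ev 6: PC=1 idx=1 pred=N actual=T -> ctr[1]=1
Ev 7: PC=4 idx=0 pred=T actual=N -> ctr[0]=1
Ev 8: PC=1 idx=1 pred=N actual=T -> ctr[1]=2
Ev 9: PC=7 idx=3 pred=N actual=N -> ctr[3]=0
Ev 10: PC=4 idx=0 pred=N actual=N -> ctr[0]=0
Ev 11: PC=1 idx=1 pred=T actual=N -> ctr[1]=1
Ev 12: PC=7 idx=3 pred=N actual=N -> ctr[3]=0

Answer: 0 1 1 0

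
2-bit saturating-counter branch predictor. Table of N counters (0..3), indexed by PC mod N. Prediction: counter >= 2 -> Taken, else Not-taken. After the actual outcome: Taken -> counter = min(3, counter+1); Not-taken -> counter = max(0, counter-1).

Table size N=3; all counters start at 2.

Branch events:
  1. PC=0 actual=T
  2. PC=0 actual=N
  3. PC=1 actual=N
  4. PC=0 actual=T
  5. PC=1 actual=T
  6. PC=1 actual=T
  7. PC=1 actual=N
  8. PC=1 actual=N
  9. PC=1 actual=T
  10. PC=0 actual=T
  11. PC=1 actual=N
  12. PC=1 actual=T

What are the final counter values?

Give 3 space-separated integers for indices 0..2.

Ev 1: PC=0 idx=0 pred=T actual=T -> ctr[0]=3
Ev 2: PC=0 idx=0 pred=T actual=N -> ctr[0]=2
Ev 3: PC=1 idx=1 pred=T actual=N -> ctr[1]=1
Ev 4: PC=0 idx=0 pred=T actual=T -> ctr[0]=3
Ev 5: PC=1 idx=1 pred=N actual=T -> ctr[1]=2
Ev 6: PC=1 idx=1 pred=T actual=T -> ctr[1]=3
Ev 7: PC=1 idx=1 pred=T actual=N -> ctr[1]=2
Ev 8: PC=1 idx=1 pred=T actual=N -> ctr[1]=1
Ev 9: PC=1 idx=1 pred=N actual=T -> ctr[1]=2
Ev 10: PC=0 idx=0 pred=T actual=T -> ctr[0]=3
Ev 11: PC=1 idx=1 pred=T actual=N -> ctr[1]=1
Ev 12: PC=1 idx=1 pred=N actual=T -> ctr[1]=2

Answer: 3 2 2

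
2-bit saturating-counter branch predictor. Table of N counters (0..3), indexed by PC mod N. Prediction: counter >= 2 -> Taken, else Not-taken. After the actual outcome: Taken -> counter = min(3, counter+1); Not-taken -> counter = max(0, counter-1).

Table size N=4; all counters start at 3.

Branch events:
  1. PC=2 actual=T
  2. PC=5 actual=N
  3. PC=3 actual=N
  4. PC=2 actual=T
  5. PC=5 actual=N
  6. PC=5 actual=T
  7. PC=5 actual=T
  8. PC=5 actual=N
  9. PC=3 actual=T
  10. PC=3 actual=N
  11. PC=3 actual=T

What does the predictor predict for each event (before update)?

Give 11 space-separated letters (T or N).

Ev 1: PC=2 idx=2 pred=T actual=T -> ctr[2]=3
Ev 2: PC=5 idx=1 pred=T actual=N -> ctr[1]=2
Ev 3: PC=3 idx=3 pred=T actual=N -> ctr[3]=2
Ev 4: PC=2 idx=2 pred=T actual=T -> ctr[2]=3
Ev 5: PC=5 idx=1 pred=T actual=N -> ctr[1]=1
Ev 6: PC=5 idx=1 pred=N actual=T -> ctr[1]=2
Ev 7: PC=5 idx=1 pred=T actual=T -> ctr[1]=3
Ev 8: PC=5 idx=1 pred=T actual=N -> ctr[1]=2
Ev 9: PC=3 idx=3 pred=T actual=T -> ctr[3]=3
Ev 10: PC=3 idx=3 pred=T actual=N -> ctr[3]=2
Ev 11: PC=3 idx=3 pred=T actual=T -> ctr[3]=3

Answer: T T T T T N T T T T T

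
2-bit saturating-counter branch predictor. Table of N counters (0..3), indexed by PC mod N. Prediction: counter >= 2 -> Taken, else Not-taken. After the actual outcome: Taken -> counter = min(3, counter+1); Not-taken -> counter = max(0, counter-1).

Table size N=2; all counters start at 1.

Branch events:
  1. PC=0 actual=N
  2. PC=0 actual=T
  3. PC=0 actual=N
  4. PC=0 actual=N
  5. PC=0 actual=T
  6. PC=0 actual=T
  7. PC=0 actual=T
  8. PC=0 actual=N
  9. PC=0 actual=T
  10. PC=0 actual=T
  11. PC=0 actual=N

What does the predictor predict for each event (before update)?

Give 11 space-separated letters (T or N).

Ev 1: PC=0 idx=0 pred=N actual=N -> ctr[0]=0
Ev 2: PC=0 idx=0 pred=N actual=T -> ctr[0]=1
Ev 3: PC=0 idx=0 pred=N actual=N -> ctr[0]=0
Ev 4: PC=0 idx=0 pred=N actual=N -> ctr[0]=0
Ev 5: PC=0 idx=0 pred=N actual=T -> ctr[0]=1
Ev 6: PC=0 idx=0 pred=N actual=T -> ctr[0]=2
Ev 7: PC=0 idx=0 pred=T actual=T -> ctr[0]=3
Ev 8: PC=0 idx=0 pred=T actual=N -> ctr[0]=2
Ev 9: PC=0 idx=0 pred=T actual=T -> ctr[0]=3
Ev 10: PC=0 idx=0 pred=T actual=T -> ctr[0]=3
Ev 11: PC=0 idx=0 pred=T actual=N -> ctr[0]=2

Answer: N N N N N N T T T T T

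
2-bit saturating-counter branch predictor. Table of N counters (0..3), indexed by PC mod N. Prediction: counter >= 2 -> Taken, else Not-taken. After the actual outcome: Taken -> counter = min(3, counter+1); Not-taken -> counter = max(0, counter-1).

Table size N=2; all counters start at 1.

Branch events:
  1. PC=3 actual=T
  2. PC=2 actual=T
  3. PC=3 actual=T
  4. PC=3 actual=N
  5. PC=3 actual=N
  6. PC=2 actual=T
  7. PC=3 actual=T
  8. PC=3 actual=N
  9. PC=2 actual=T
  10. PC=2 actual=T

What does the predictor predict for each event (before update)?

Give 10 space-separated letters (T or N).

Ev 1: PC=3 idx=1 pred=N actual=T -> ctr[1]=2
Ev 2: PC=2 idx=0 pred=N actual=T -> ctr[0]=2
Ev 3: PC=3 idx=1 pred=T actual=T -> ctr[1]=3
Ev 4: PC=3 idx=1 pred=T actual=N -> ctr[1]=2
Ev 5: PC=3 idx=1 pred=T actual=N -> ctr[1]=1
Ev 6: PC=2 idx=0 pred=T actual=T -> ctr[0]=3
Ev 7: PC=3 idx=1 pred=N actual=T -> ctr[1]=2
Ev 8: PC=3 idx=1 pred=T actual=N -> ctr[1]=1
Ev 9: PC=2 idx=0 pred=T actual=T -> ctr[0]=3
Ev 10: PC=2 idx=0 pred=T actual=T -> ctr[0]=3

Answer: N N T T T T N T T T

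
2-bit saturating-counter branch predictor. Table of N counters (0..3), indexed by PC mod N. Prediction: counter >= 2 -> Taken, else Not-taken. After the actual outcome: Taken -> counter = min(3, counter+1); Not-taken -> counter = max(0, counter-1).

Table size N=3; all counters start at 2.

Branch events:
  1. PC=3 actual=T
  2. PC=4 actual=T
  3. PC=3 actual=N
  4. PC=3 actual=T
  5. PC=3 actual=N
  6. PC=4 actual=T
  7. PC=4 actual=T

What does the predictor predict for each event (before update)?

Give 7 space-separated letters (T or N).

Ev 1: PC=3 idx=0 pred=T actual=T -> ctr[0]=3
Ev 2: PC=4 idx=1 pred=T actual=T -> ctr[1]=3
Ev 3: PC=3 idx=0 pred=T actual=N -> ctr[0]=2
Ev 4: PC=3 idx=0 pred=T actual=T -> ctr[0]=3
Ev 5: PC=3 idx=0 pred=T actual=N -> ctr[0]=2
Ev 6: PC=4 idx=1 pred=T actual=T -> ctr[1]=3
Ev 7: PC=4 idx=1 pred=T actual=T -> ctr[1]=3

Answer: T T T T T T T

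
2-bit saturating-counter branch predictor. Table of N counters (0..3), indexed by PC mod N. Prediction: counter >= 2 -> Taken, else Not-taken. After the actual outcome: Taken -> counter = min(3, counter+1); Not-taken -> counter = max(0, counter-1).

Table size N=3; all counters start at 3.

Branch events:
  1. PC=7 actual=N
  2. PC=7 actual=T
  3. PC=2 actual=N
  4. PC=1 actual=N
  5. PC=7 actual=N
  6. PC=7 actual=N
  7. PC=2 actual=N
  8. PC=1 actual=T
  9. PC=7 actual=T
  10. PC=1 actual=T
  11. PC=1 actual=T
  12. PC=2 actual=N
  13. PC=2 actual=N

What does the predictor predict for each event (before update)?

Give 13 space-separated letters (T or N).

Answer: T T T T T N T N N T T N N

Derivation:
Ev 1: PC=7 idx=1 pred=T actual=N -> ctr[1]=2
Ev 2: PC=7 idx=1 pred=T actual=T -> ctr[1]=3
Ev 3: PC=2 idx=2 pred=T actual=N -> ctr[2]=2
Ev 4: PC=1 idx=1 pred=T actual=N -> ctr[1]=2
Ev 5: PC=7 idx=1 pred=T actual=N -> ctr[1]=1
Ev 6: PC=7 idx=1 pred=N actual=N -> ctr[1]=0
Ev 7: PC=2 idx=2 pred=T actual=N -> ctr[2]=1
Ev 8: PC=1 idx=1 pred=N actual=T -> ctr[1]=1
Ev 9: PC=7 idx=1 pred=N actual=T -> ctr[1]=2
Ev 10: PC=1 idx=1 pred=T actual=T -> ctr[1]=3
Ev 11: PC=1 idx=1 pred=T actual=T -> ctr[1]=3
Ev 12: PC=2 idx=2 pred=N actual=N -> ctr[2]=0
Ev 13: PC=2 idx=2 pred=N actual=N -> ctr[2]=0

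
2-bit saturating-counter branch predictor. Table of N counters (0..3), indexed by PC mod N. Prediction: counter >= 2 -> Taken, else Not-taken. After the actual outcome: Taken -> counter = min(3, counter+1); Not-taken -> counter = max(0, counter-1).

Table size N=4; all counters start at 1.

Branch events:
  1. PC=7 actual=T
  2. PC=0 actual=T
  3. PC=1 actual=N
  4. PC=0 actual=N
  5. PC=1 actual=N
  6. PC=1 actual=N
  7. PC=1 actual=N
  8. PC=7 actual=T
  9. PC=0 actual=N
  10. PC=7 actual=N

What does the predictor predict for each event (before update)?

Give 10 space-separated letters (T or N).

Ev 1: PC=7 idx=3 pred=N actual=T -> ctr[3]=2
Ev 2: PC=0 idx=0 pred=N actual=T -> ctr[0]=2
Ev 3: PC=1 idx=1 pred=N actual=N -> ctr[1]=0
Ev 4: PC=0 idx=0 pred=T actual=N -> ctr[0]=1
Ev 5: PC=1 idx=1 pred=N actual=N -> ctr[1]=0
Ev 6: PC=1 idx=1 pred=N actual=N -> ctr[1]=0
Ev 7: PC=1 idx=1 pred=N actual=N -> ctr[1]=0
Ev 8: PC=7 idx=3 pred=T actual=T -> ctr[3]=3
Ev 9: PC=0 idx=0 pred=N actual=N -> ctr[0]=0
Ev 10: PC=7 idx=3 pred=T actual=N -> ctr[3]=2

Answer: N N N T N N N T N T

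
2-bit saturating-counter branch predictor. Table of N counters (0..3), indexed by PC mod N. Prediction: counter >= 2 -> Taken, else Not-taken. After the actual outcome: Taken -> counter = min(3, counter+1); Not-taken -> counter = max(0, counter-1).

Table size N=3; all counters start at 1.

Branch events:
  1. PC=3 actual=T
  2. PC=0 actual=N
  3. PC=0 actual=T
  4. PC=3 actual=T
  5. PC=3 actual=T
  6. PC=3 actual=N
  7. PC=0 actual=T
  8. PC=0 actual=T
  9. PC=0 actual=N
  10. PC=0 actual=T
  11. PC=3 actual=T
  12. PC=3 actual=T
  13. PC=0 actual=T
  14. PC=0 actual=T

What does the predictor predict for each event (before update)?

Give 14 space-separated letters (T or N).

Ev 1: PC=3 idx=0 pred=N actual=T -> ctr[0]=2
Ev 2: PC=0 idx=0 pred=T actual=N -> ctr[0]=1
Ev 3: PC=0 idx=0 pred=N actual=T -> ctr[0]=2
Ev 4: PC=3 idx=0 pred=T actual=T -> ctr[0]=3
Ev 5: PC=3 idx=0 pred=T actual=T -> ctr[0]=3
Ev 6: PC=3 idx=0 pred=T actual=N -> ctr[0]=2
Ev 7: PC=0 idx=0 pred=T actual=T -> ctr[0]=3
Ev 8: PC=0 idx=0 pred=T actual=T -> ctr[0]=3
Ev 9: PC=0 idx=0 pred=T actual=N -> ctr[0]=2
Ev 10: PC=0 idx=0 pred=T actual=T -> ctr[0]=3
Ev 11: PC=3 idx=0 pred=T actual=T -> ctr[0]=3
Ev 12: PC=3 idx=0 pred=T actual=T -> ctr[0]=3
Ev 13: PC=0 idx=0 pred=T actual=T -> ctr[0]=3
Ev 14: PC=0 idx=0 pred=T actual=T -> ctr[0]=3

Answer: N T N T T T T T T T T T T T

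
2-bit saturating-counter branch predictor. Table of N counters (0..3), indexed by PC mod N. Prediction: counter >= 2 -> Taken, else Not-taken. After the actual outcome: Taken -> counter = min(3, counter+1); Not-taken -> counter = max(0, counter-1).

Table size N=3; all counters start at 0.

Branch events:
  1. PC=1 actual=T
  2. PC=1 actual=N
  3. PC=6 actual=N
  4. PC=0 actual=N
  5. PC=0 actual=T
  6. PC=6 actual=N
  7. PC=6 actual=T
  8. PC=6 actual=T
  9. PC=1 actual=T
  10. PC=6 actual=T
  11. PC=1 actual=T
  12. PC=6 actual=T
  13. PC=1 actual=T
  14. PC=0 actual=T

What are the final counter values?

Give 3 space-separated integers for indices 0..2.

Answer: 3 3 0

Derivation:
Ev 1: PC=1 idx=1 pred=N actual=T -> ctr[1]=1
Ev 2: PC=1 idx=1 pred=N actual=N -> ctr[1]=0
Ev 3: PC=6 idx=0 pred=N actual=N -> ctr[0]=0
Ev 4: PC=0 idx=0 pred=N actual=N -> ctr[0]=0
Ev 5: PC=0 idx=0 pred=N actual=T -> ctr[0]=1
Ev 6: PC=6 idx=0 pred=N actual=N -> ctr[0]=0
Ev 7: PC=6 idx=0 pred=N actual=T -> ctr[0]=1
Ev 8: PC=6 idx=0 pred=N actual=T -> ctr[0]=2
Ev 9: PC=1 idx=1 pred=N actual=T -> ctr[1]=1
Ev 10: PC=6 idx=0 pred=T actual=T -> ctr[0]=3
Ev 11: PC=1 idx=1 pred=N actual=T -> ctr[1]=2
Ev 12: PC=6 idx=0 pred=T actual=T -> ctr[0]=3
Ev 13: PC=1 idx=1 pred=T actual=T -> ctr[1]=3
Ev 14: PC=0 idx=0 pred=T actual=T -> ctr[0]=3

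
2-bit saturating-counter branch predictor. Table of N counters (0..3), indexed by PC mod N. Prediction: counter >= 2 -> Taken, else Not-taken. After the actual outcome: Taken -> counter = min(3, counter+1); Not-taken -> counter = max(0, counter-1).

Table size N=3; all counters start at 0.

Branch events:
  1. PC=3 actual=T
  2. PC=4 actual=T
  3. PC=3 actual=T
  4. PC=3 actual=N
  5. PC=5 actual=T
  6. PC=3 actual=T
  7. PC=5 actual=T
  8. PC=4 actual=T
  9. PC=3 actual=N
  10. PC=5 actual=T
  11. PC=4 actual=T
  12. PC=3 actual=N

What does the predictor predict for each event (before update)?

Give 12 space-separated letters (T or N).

Answer: N N N T N N N N T T T N

Derivation:
Ev 1: PC=3 idx=0 pred=N actual=T -> ctr[0]=1
Ev 2: PC=4 idx=1 pred=N actual=T -> ctr[1]=1
Ev 3: PC=3 idx=0 pred=N actual=T -> ctr[0]=2
Ev 4: PC=3 idx=0 pred=T actual=N -> ctr[0]=1
Ev 5: PC=5 idx=2 pred=N actual=T -> ctr[2]=1
Ev 6: PC=3 idx=0 pred=N actual=T -> ctr[0]=2
Ev 7: PC=5 idx=2 pred=N actual=T -> ctr[2]=2
Ev 8: PC=4 idx=1 pred=N actual=T -> ctr[1]=2
Ev 9: PC=3 idx=0 pred=T actual=N -> ctr[0]=1
Ev 10: PC=5 idx=2 pred=T actual=T -> ctr[2]=3
Ev 11: PC=4 idx=1 pred=T actual=T -> ctr[1]=3
Ev 12: PC=3 idx=0 pred=N actual=N -> ctr[0]=0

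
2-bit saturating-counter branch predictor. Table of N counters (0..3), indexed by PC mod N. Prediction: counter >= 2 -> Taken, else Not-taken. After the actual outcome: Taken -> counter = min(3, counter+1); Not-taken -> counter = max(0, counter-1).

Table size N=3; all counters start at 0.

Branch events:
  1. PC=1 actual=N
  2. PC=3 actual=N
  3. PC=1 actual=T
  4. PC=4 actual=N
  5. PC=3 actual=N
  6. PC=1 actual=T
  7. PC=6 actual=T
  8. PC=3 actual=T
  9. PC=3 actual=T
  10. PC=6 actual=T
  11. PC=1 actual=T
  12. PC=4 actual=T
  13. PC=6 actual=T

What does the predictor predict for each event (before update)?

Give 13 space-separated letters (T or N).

Ev 1: PC=1 idx=1 pred=N actual=N -> ctr[1]=0
Ev 2: PC=3 idx=0 pred=N actual=N -> ctr[0]=0
Ev 3: PC=1 idx=1 pred=N actual=T -> ctr[1]=1
Ev 4: PC=4 idx=1 pred=N actual=N -> ctr[1]=0
Ev 5: PC=3 idx=0 pred=N actual=N -> ctr[0]=0
Ev 6: PC=1 idx=1 pred=N actual=T -> ctr[1]=1
Ev 7: PC=6 idx=0 pred=N actual=T -> ctr[0]=1
Ev 8: PC=3 idx=0 pred=N actual=T -> ctr[0]=2
Ev 9: PC=3 idx=0 pred=T actual=T -> ctr[0]=3
Ev 10: PC=6 idx=0 pred=T actual=T -> ctr[0]=3
Ev 11: PC=1 idx=1 pred=N actual=T -> ctr[1]=2
Ev 12: PC=4 idx=1 pred=T actual=T -> ctr[1]=3
Ev 13: PC=6 idx=0 pred=T actual=T -> ctr[0]=3

Answer: N N N N N N N N T T N T T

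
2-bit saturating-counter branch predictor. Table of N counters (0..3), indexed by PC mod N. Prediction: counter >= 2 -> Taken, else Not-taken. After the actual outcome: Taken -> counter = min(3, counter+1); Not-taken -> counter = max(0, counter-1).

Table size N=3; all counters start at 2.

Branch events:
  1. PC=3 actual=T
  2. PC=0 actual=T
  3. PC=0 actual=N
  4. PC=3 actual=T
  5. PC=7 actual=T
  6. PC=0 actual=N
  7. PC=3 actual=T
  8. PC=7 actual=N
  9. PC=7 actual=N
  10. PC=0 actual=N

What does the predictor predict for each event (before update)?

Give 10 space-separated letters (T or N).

Ev 1: PC=3 idx=0 pred=T actual=T -> ctr[0]=3
Ev 2: PC=0 idx=0 pred=T actual=T -> ctr[0]=3
Ev 3: PC=0 idx=0 pred=T actual=N -> ctr[0]=2
Ev 4: PC=3 idx=0 pred=T actual=T -> ctr[0]=3
Ev 5: PC=7 idx=1 pred=T actual=T -> ctr[1]=3
Ev 6: PC=0 idx=0 pred=T actual=N -> ctr[0]=2
Ev 7: PC=3 idx=0 pred=T actual=T -> ctr[0]=3
Ev 8: PC=7 idx=1 pred=T actual=N -> ctr[1]=2
Ev 9: PC=7 idx=1 pred=T actual=N -> ctr[1]=1
Ev 10: PC=0 idx=0 pred=T actual=N -> ctr[0]=2

Answer: T T T T T T T T T T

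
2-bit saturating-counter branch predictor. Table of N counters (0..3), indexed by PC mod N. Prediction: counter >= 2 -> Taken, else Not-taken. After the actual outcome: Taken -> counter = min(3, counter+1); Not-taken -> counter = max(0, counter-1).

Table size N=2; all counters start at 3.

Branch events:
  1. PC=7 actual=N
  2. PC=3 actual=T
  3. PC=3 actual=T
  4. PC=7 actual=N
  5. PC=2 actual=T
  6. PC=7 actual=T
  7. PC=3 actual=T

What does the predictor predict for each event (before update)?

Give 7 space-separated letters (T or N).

Answer: T T T T T T T

Derivation:
Ev 1: PC=7 idx=1 pred=T actual=N -> ctr[1]=2
Ev 2: PC=3 idx=1 pred=T actual=T -> ctr[1]=3
Ev 3: PC=3 idx=1 pred=T actual=T -> ctr[1]=3
Ev 4: PC=7 idx=1 pred=T actual=N -> ctr[1]=2
Ev 5: PC=2 idx=0 pred=T actual=T -> ctr[0]=3
Ev 6: PC=7 idx=1 pred=T actual=T -> ctr[1]=3
Ev 7: PC=3 idx=1 pred=T actual=T -> ctr[1]=3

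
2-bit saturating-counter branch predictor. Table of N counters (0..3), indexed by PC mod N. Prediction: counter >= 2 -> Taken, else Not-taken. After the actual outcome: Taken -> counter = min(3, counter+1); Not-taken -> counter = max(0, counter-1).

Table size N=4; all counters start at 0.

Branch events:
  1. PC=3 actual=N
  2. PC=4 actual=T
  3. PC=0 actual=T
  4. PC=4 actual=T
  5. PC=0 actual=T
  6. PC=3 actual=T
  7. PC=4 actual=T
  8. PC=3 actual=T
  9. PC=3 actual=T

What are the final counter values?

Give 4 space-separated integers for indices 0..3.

Answer: 3 0 0 3

Derivation:
Ev 1: PC=3 idx=3 pred=N actual=N -> ctr[3]=0
Ev 2: PC=4 idx=0 pred=N actual=T -> ctr[0]=1
Ev 3: PC=0 idx=0 pred=N actual=T -> ctr[0]=2
Ev 4: PC=4 idx=0 pred=T actual=T -> ctr[0]=3
Ev 5: PC=0 idx=0 pred=T actual=T -> ctr[0]=3
Ev 6: PC=3 idx=3 pred=N actual=T -> ctr[3]=1
Ev 7: PC=4 idx=0 pred=T actual=T -> ctr[0]=3
Ev 8: PC=3 idx=3 pred=N actual=T -> ctr[3]=2
Ev 9: PC=3 idx=3 pred=T actual=T -> ctr[3]=3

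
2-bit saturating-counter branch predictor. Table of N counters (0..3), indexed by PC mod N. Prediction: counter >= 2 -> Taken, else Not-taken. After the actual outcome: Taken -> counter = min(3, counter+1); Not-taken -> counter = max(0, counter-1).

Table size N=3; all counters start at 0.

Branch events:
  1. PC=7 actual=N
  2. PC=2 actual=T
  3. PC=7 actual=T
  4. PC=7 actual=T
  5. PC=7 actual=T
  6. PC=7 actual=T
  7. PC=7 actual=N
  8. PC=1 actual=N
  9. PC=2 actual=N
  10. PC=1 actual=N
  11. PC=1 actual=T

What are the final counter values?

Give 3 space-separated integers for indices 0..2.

Ev 1: PC=7 idx=1 pred=N actual=N -> ctr[1]=0
Ev 2: PC=2 idx=2 pred=N actual=T -> ctr[2]=1
Ev 3: PC=7 idx=1 pred=N actual=T -> ctr[1]=1
Ev 4: PC=7 idx=1 pred=N actual=T -> ctr[1]=2
Ev 5: PC=7 idx=1 pred=T actual=T -> ctr[1]=3
Ev 6: PC=7 idx=1 pred=T actual=T -> ctr[1]=3
Ev 7: PC=7 idx=1 pred=T actual=N -> ctr[1]=2
Ev 8: PC=1 idx=1 pred=T actual=N -> ctr[1]=1
Ev 9: PC=2 idx=2 pred=N actual=N -> ctr[2]=0
Ev 10: PC=1 idx=1 pred=N actual=N -> ctr[1]=0
Ev 11: PC=1 idx=1 pred=N actual=T -> ctr[1]=1

Answer: 0 1 0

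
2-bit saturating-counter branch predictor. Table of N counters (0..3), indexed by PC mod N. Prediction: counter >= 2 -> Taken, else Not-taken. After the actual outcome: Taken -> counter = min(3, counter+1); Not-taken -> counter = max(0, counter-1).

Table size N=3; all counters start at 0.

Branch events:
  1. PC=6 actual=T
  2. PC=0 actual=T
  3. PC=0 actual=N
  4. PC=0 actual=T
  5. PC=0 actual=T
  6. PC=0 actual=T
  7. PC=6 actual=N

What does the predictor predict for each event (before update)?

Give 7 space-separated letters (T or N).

Answer: N N T N T T T

Derivation:
Ev 1: PC=6 idx=0 pred=N actual=T -> ctr[0]=1
Ev 2: PC=0 idx=0 pred=N actual=T -> ctr[0]=2
Ev 3: PC=0 idx=0 pred=T actual=N -> ctr[0]=1
Ev 4: PC=0 idx=0 pred=N actual=T -> ctr[0]=2
Ev 5: PC=0 idx=0 pred=T actual=T -> ctr[0]=3
Ev 6: PC=0 idx=0 pred=T actual=T -> ctr[0]=3
Ev 7: PC=6 idx=0 pred=T actual=N -> ctr[0]=2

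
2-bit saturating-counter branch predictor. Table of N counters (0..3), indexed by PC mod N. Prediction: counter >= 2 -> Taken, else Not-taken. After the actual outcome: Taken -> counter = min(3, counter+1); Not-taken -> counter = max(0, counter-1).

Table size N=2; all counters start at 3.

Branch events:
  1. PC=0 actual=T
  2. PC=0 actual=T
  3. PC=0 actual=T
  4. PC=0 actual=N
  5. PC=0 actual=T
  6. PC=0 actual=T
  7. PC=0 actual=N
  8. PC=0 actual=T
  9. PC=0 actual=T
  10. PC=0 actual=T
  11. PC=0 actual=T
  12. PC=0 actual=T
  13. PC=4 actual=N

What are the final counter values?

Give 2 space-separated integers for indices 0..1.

Ev 1: PC=0 idx=0 pred=T actual=T -> ctr[0]=3
Ev 2: PC=0 idx=0 pred=T actual=T -> ctr[0]=3
Ev 3: PC=0 idx=0 pred=T actual=T -> ctr[0]=3
Ev 4: PC=0 idx=0 pred=T actual=N -> ctr[0]=2
Ev 5: PC=0 idx=0 pred=T actual=T -> ctr[0]=3
Ev 6: PC=0 idx=0 pred=T actual=T -> ctr[0]=3
Ev 7: PC=0 idx=0 pred=T actual=N -> ctr[0]=2
Ev 8: PC=0 idx=0 pred=T actual=T -> ctr[0]=3
Ev 9: PC=0 idx=0 pred=T actual=T -> ctr[0]=3
Ev 10: PC=0 idx=0 pred=T actual=T -> ctr[0]=3
Ev 11: PC=0 idx=0 pred=T actual=T -> ctr[0]=3
Ev 12: PC=0 idx=0 pred=T actual=T -> ctr[0]=3
Ev 13: PC=4 idx=0 pred=T actual=N -> ctr[0]=2

Answer: 2 3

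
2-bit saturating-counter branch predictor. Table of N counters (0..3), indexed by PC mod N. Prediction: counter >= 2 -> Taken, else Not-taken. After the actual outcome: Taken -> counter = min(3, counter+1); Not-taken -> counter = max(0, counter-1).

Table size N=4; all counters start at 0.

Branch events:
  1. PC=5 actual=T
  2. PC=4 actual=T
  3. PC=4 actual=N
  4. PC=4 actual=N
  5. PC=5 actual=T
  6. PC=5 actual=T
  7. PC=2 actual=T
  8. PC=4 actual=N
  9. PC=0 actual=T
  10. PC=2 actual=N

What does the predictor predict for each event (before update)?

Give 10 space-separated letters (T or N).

Ev 1: PC=5 idx=1 pred=N actual=T -> ctr[1]=1
Ev 2: PC=4 idx=0 pred=N actual=T -> ctr[0]=1
Ev 3: PC=4 idx=0 pred=N actual=N -> ctr[0]=0
Ev 4: PC=4 idx=0 pred=N actual=N -> ctr[0]=0
Ev 5: PC=5 idx=1 pred=N actual=T -> ctr[1]=2
Ev 6: PC=5 idx=1 pred=T actual=T -> ctr[1]=3
Ev 7: PC=2 idx=2 pred=N actual=T -> ctr[2]=1
Ev 8: PC=4 idx=0 pred=N actual=N -> ctr[0]=0
Ev 9: PC=0 idx=0 pred=N actual=T -> ctr[0]=1
Ev 10: PC=2 idx=2 pred=N actual=N -> ctr[2]=0

Answer: N N N N N T N N N N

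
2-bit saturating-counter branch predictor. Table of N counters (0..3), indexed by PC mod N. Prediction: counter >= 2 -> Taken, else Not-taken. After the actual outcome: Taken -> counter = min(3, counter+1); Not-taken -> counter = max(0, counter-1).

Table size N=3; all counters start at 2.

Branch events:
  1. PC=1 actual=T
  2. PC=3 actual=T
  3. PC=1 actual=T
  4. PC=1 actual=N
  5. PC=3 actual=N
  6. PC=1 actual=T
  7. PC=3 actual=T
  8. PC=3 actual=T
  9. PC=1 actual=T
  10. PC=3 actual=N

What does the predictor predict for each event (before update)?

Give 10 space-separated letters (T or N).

Ev 1: PC=1 idx=1 pred=T actual=T -> ctr[1]=3
Ev 2: PC=3 idx=0 pred=T actual=T -> ctr[0]=3
Ev 3: PC=1 idx=1 pred=T actual=T -> ctr[1]=3
Ev 4: PC=1 idx=1 pred=T actual=N -> ctr[1]=2
Ev 5: PC=3 idx=0 pred=T actual=N -> ctr[0]=2
Ev 6: PC=1 idx=1 pred=T actual=T -> ctr[1]=3
Ev 7: PC=3 idx=0 pred=T actual=T -> ctr[0]=3
Ev 8: PC=3 idx=0 pred=T actual=T -> ctr[0]=3
Ev 9: PC=1 idx=1 pred=T actual=T -> ctr[1]=3
Ev 10: PC=3 idx=0 pred=T actual=N -> ctr[0]=2

Answer: T T T T T T T T T T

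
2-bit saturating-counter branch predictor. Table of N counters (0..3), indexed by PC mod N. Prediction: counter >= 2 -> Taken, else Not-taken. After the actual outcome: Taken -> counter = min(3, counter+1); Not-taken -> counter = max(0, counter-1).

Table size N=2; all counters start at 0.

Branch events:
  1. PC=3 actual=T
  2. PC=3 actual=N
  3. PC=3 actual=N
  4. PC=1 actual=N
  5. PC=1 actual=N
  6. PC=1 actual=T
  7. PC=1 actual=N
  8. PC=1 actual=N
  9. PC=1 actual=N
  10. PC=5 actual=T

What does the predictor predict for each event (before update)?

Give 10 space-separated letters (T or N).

Ev 1: PC=3 idx=1 pred=N actual=T -> ctr[1]=1
Ev 2: PC=3 idx=1 pred=N actual=N -> ctr[1]=0
Ev 3: PC=3 idx=1 pred=N actual=N -> ctr[1]=0
Ev 4: PC=1 idx=1 pred=N actual=N -> ctr[1]=0
Ev 5: PC=1 idx=1 pred=N actual=N -> ctr[1]=0
Ev 6: PC=1 idx=1 pred=N actual=T -> ctr[1]=1
Ev 7: PC=1 idx=1 pred=N actual=N -> ctr[1]=0
Ev 8: PC=1 idx=1 pred=N actual=N -> ctr[1]=0
Ev 9: PC=1 idx=1 pred=N actual=N -> ctr[1]=0
Ev 10: PC=5 idx=1 pred=N actual=T -> ctr[1]=1

Answer: N N N N N N N N N N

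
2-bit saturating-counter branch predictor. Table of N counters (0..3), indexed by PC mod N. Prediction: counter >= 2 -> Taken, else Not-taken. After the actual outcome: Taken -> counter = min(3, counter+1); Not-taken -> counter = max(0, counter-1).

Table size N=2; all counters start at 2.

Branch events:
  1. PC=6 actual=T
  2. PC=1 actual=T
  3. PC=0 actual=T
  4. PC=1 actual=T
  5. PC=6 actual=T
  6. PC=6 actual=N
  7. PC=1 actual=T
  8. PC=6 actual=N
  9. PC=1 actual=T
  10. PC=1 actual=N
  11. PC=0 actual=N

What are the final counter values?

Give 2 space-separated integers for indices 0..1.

Answer: 0 2

Derivation:
Ev 1: PC=6 idx=0 pred=T actual=T -> ctr[0]=3
Ev 2: PC=1 idx=1 pred=T actual=T -> ctr[1]=3
Ev 3: PC=0 idx=0 pred=T actual=T -> ctr[0]=3
Ev 4: PC=1 idx=1 pred=T actual=T -> ctr[1]=3
Ev 5: PC=6 idx=0 pred=T actual=T -> ctr[0]=3
Ev 6: PC=6 idx=0 pred=T actual=N -> ctr[0]=2
Ev 7: PC=1 idx=1 pred=T actual=T -> ctr[1]=3
Ev 8: PC=6 idx=0 pred=T actual=N -> ctr[0]=1
Ev 9: PC=1 idx=1 pred=T actual=T -> ctr[1]=3
Ev 10: PC=1 idx=1 pred=T actual=N -> ctr[1]=2
Ev 11: PC=0 idx=0 pred=N actual=N -> ctr[0]=0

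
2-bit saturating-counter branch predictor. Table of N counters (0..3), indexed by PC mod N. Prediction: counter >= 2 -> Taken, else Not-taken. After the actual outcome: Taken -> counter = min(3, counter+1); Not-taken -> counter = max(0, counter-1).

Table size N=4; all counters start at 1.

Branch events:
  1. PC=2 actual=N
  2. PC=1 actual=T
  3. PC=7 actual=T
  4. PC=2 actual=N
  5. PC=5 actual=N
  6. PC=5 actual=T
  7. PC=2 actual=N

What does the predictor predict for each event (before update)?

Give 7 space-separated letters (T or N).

Answer: N N N N T N N

Derivation:
Ev 1: PC=2 idx=2 pred=N actual=N -> ctr[2]=0
Ev 2: PC=1 idx=1 pred=N actual=T -> ctr[1]=2
Ev 3: PC=7 idx=3 pred=N actual=T -> ctr[3]=2
Ev 4: PC=2 idx=2 pred=N actual=N -> ctr[2]=0
Ev 5: PC=5 idx=1 pred=T actual=N -> ctr[1]=1
Ev 6: PC=5 idx=1 pred=N actual=T -> ctr[1]=2
Ev 7: PC=2 idx=2 pred=N actual=N -> ctr[2]=0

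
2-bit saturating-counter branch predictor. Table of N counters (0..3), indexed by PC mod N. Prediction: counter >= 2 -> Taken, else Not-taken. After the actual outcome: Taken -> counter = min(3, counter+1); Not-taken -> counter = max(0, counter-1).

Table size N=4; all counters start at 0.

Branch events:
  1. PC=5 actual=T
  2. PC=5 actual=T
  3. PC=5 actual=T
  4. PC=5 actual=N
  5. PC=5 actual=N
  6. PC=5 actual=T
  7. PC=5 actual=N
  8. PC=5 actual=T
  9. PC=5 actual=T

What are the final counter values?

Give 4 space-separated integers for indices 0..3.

Ev 1: PC=5 idx=1 pred=N actual=T -> ctr[1]=1
Ev 2: PC=5 idx=1 pred=N actual=T -> ctr[1]=2
Ev 3: PC=5 idx=1 pred=T actual=T -> ctr[1]=3
Ev 4: PC=5 idx=1 pred=T actual=N -> ctr[1]=2
Ev 5: PC=5 idx=1 pred=T actual=N -> ctr[1]=1
Ev 6: PC=5 idx=1 pred=N actual=T -> ctr[1]=2
Ev 7: PC=5 idx=1 pred=T actual=N -> ctr[1]=1
Ev 8: PC=5 idx=1 pred=N actual=T -> ctr[1]=2
Ev 9: PC=5 idx=1 pred=T actual=T -> ctr[1]=3

Answer: 0 3 0 0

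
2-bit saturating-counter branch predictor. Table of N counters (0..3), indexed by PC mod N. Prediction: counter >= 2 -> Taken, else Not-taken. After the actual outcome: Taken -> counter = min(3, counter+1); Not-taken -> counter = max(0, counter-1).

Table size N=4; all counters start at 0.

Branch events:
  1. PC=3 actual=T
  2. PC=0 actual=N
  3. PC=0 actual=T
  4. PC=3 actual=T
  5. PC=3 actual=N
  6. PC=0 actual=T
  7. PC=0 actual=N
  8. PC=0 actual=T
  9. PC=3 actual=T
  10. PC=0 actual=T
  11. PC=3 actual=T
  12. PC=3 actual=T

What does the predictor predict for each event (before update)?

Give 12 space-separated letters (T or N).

Ev 1: PC=3 idx=3 pred=N actual=T -> ctr[3]=1
Ev 2: PC=0 idx=0 pred=N actual=N -> ctr[0]=0
Ev 3: PC=0 idx=0 pred=N actual=T -> ctr[0]=1
Ev 4: PC=3 idx=3 pred=N actual=T -> ctr[3]=2
Ev 5: PC=3 idx=3 pred=T actual=N -> ctr[3]=1
Ev 6: PC=0 idx=0 pred=N actual=T -> ctr[0]=2
Ev 7: PC=0 idx=0 pred=T actual=N -> ctr[0]=1
Ev 8: PC=0 idx=0 pred=N actual=T -> ctr[0]=2
Ev 9: PC=3 idx=3 pred=N actual=T -> ctr[3]=2
Ev 10: PC=0 idx=0 pred=T actual=T -> ctr[0]=3
Ev 11: PC=3 idx=3 pred=T actual=T -> ctr[3]=3
Ev 12: PC=3 idx=3 pred=T actual=T -> ctr[3]=3

Answer: N N N N T N T N N T T T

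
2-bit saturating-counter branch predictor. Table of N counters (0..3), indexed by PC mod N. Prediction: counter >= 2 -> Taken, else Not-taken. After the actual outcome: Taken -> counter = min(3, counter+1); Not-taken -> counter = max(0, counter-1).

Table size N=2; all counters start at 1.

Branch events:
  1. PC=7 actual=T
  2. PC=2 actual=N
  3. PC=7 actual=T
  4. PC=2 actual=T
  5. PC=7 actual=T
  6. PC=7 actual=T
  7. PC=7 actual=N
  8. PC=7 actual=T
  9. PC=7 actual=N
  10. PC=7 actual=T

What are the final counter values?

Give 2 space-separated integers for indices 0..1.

Ev 1: PC=7 idx=1 pred=N actual=T -> ctr[1]=2
Ev 2: PC=2 idx=0 pred=N actual=N -> ctr[0]=0
Ev 3: PC=7 idx=1 pred=T actual=T -> ctr[1]=3
Ev 4: PC=2 idx=0 pred=N actual=T -> ctr[0]=1
Ev 5: PC=7 idx=1 pred=T actual=T -> ctr[1]=3
Ev 6: PC=7 idx=1 pred=T actual=T -> ctr[1]=3
Ev 7: PC=7 idx=1 pred=T actual=N -> ctr[1]=2
Ev 8: PC=7 idx=1 pred=T actual=T -> ctr[1]=3
Ev 9: PC=7 idx=1 pred=T actual=N -> ctr[1]=2
Ev 10: PC=7 idx=1 pred=T actual=T -> ctr[1]=3

Answer: 1 3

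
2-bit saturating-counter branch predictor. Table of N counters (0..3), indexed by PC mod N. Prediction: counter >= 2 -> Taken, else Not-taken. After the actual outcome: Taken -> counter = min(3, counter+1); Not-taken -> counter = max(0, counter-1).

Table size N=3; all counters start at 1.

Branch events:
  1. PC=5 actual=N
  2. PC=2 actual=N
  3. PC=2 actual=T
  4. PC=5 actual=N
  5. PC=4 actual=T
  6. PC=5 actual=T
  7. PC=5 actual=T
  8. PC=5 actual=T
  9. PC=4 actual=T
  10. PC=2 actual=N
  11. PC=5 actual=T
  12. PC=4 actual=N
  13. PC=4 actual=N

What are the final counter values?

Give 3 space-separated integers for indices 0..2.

Ev 1: PC=5 idx=2 pred=N actual=N -> ctr[2]=0
Ev 2: PC=2 idx=2 pred=N actual=N -> ctr[2]=0
Ev 3: PC=2 idx=2 pred=N actual=T -> ctr[2]=1
Ev 4: PC=5 idx=2 pred=N actual=N -> ctr[2]=0
Ev 5: PC=4 idx=1 pred=N actual=T -> ctr[1]=2
Ev 6: PC=5 idx=2 pred=N actual=T -> ctr[2]=1
Ev 7: PC=5 idx=2 pred=N actual=T -> ctr[2]=2
Ev 8: PC=5 idx=2 pred=T actual=T -> ctr[2]=3
Ev 9: PC=4 idx=1 pred=T actual=T -> ctr[1]=3
Ev 10: PC=2 idx=2 pred=T actual=N -> ctr[2]=2
Ev 11: PC=5 idx=2 pred=T actual=T -> ctr[2]=3
Ev 12: PC=4 idx=1 pred=T actual=N -> ctr[1]=2
Ev 13: PC=4 idx=1 pred=T actual=N -> ctr[1]=1

Answer: 1 1 3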